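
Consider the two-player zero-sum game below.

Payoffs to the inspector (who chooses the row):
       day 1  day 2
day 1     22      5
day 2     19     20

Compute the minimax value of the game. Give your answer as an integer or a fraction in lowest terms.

115/6

Row minima are 5 and 19, so the inspector's maximin is 19; column maxima are 22 and 20, so the inspectee's minimax is 20. These differ, so the equilibrium is in mixed strategies.
Let the inspector play day 1 with probability p. The inspectee is indifferent when 22p + 19(1−p) = 5p + 20(1−p), giving p = 1/18.
Let the inspectee play day 1 with probability q. The inspector is indifferent when 22q + 5(1−q) = 19q + 20(1−q), giving q = 5/6.
The value is 22·(5/6) + (5)·(1/6) = 115/6.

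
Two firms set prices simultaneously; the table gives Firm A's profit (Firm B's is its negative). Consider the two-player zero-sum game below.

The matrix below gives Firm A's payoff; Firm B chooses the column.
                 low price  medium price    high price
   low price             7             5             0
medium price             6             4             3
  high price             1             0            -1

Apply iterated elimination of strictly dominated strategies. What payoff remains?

Column low price is strictly dominated by medium price for Firm B (5<7, 4<6, 0<1); eliminate low price.
Column medium price is strictly dominated by high price for Firm B (0<5, 3<4, -1<0); eliminate medium price.
Row low price is strictly dominated by row medium price (3>0); eliminate low price.
Row high price is strictly dominated by row medium price (3>-1); eliminate high price.
Only (medium price, high price) remains, with payoff 3.

3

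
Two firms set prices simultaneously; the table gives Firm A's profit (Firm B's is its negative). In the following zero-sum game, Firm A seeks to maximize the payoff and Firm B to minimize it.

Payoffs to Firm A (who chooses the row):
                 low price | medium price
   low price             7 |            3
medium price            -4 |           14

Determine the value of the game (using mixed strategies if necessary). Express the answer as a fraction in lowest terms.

Row minima are 3 and -4, so Firm A's maximin is 3; column maxima are 7 and 14, so Firm B's minimax is 7. These differ, so the equilibrium is in mixed strategies.
Let Firm A play low price with probability p. Firm B is indifferent when 7p − 4(1−p) = 3p + 14(1−p), giving p = 9/11.
Let Firm B play low price with probability q. Firm A is indifferent when 7q + 3(1−q) = −4q + 14(1−q), giving q = 1/2.
The value is 7·(1/2) + (3)·(1/2) = 5.

5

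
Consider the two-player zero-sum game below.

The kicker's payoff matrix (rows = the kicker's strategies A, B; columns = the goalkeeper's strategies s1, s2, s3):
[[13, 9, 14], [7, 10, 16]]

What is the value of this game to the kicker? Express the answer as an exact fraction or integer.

Column s3 is strictly dominated by s2 for the goalkeeper (it gives the kicker more in every row).
The remaining 2×2 game on (A, B) × (s1, s2) has no saddle point. Let the kicker play A with probability p; indifference gives 13p + 7(1−p) = 9p + 10(1−p), so p = 3/7.
Similarly the goalkeeper's optimal q on s1 is 1/7, and the value is 13·(1/7) + (9)·(6/7) = 67/7.

67/7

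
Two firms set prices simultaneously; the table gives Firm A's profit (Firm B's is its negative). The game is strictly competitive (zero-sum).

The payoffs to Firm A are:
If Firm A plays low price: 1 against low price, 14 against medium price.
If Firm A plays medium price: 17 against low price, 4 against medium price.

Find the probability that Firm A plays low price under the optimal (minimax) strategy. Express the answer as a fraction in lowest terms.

Row minima are 1 and 4, so Firm A's maximin is 4; column maxima are 17 and 14, so Firm B's minimax is 14. These differ, so the equilibrium is in mixed strategies.
Let Firm A play low price with probability p. Firm B is indifferent when p + 17(1−p) = 14p + 4(1−p), giving p = 1/2.

1/2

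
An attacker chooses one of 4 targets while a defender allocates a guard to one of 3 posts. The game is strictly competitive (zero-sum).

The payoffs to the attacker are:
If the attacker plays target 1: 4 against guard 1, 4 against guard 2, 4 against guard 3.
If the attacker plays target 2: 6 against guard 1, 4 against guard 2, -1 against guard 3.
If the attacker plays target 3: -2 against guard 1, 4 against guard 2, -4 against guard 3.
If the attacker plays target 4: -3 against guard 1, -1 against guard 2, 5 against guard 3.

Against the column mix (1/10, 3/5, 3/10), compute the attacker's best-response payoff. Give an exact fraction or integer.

4

target 1: (4)·(1/10) + (4)·(3/5) + (4)·(3/10) = 4.
target 2: (6)·(1/10) + (4)·(3/5) + (-1)·(3/10) = 27/10.
target 3: (-2)·(1/10) + (4)·(3/5) + (-4)·(3/10) = 1.
target 4: (-3)·(1/10) + (-1)·(3/5) + (5)·(3/10) = 3/5.
The best pure response is target 1 with expected payoff 4.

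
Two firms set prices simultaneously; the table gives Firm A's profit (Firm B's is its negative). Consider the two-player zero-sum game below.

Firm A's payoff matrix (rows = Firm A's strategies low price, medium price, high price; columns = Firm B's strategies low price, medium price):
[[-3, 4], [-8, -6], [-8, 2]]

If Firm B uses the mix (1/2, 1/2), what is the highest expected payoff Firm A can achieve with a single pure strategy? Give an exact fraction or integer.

1/2

low price: (-3)·(1/2) + (4)·(1/2) = 1/2.
medium price: (-8)·(1/2) + (-6)·(1/2) = -7.
high price: (-8)·(1/2) + (2)·(1/2) = -3.
The best pure response is low price with expected payoff 1/2.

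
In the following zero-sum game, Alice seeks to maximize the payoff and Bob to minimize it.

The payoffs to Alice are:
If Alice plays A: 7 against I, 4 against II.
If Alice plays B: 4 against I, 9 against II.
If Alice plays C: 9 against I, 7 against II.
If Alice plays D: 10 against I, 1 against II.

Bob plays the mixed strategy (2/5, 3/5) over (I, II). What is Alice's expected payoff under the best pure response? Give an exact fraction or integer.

39/5

A: (7)·(2/5) + (4)·(3/5) = 26/5.
B: (4)·(2/5) + (9)·(3/5) = 7.
C: (9)·(2/5) + (7)·(3/5) = 39/5.
D: (10)·(2/5) + (1)·(3/5) = 23/5.
The best pure response is C with expected payoff 39/5.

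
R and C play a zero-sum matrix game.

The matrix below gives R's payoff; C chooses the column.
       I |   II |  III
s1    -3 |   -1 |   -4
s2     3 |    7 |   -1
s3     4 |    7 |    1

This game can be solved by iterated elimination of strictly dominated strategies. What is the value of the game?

1

Column I is strictly dominated by III for C (-4<-3, -1<3, 1<4); eliminate I.
Row s1 is strictly dominated by row s2 (7>-1, -1>-4); eliminate s1.
Column II is strictly dominated by III for C (-1<7, 1<7); eliminate II.
Row s2 is strictly dominated by row s3 (1>-1); eliminate s2.
Only (s3, III) remains, with payoff 1.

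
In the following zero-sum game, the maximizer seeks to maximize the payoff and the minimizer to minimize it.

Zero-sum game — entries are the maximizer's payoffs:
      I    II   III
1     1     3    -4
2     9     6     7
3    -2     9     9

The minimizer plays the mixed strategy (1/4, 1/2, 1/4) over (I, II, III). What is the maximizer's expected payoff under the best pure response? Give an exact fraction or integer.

7

1: (1)·(1/4) + (3)·(1/2) + (-4)·(1/4) = 3/4.
2: (9)·(1/4) + (6)·(1/2) + (7)·(1/4) = 7.
3: (-2)·(1/4) + (9)·(1/2) + (9)·(1/4) = 25/4.
The best pure response is 2 with expected payoff 7.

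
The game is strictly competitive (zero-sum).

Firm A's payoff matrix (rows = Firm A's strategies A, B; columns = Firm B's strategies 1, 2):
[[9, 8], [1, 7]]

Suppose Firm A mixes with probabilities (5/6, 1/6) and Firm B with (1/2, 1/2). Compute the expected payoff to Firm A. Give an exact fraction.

31/4

Against (1/2, 1/2), each row's expected payoff is A: 17/2; B: 4.
Taking the (5/6, 1/6)-weighted average: (5/6)·(17/2) + (1/6)·(4) = 31/4.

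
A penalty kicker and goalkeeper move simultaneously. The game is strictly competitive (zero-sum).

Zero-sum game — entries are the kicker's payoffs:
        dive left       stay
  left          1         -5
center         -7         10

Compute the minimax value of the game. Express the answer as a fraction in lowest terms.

Row minima are -5 and -7, so the kicker's maximin is -5; column maxima are 1 and 10, so the goalkeeper's minimax is 1. These differ, so the equilibrium is in mixed strategies.
Let the kicker play left with probability p. The goalkeeper is indifferent when p − 7(1−p) = −5p + 10(1−p), giving p = 17/23.
Let the goalkeeper play dive left with probability q. The kicker is indifferent when q − 5(1−q) = −7q + 10(1−q), giving q = 15/23.
The value is 1·(15/23) + (-5)·(8/23) = -25/23.

-25/23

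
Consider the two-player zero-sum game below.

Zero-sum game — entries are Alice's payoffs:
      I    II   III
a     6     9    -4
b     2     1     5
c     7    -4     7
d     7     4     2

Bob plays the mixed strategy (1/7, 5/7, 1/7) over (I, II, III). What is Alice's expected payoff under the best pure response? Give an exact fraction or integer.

47/7

a: (6)·(1/7) + (9)·(5/7) + (-4)·(1/7) = 47/7.
b: (2)·(1/7) + (1)·(5/7) + (5)·(1/7) = 12/7.
c: (7)·(1/7) + (-4)·(5/7) + (7)·(1/7) = -6/7.
d: (7)·(1/7) + (4)·(5/7) + (2)·(1/7) = 29/7.
The best pure response is a with expected payoff 47/7.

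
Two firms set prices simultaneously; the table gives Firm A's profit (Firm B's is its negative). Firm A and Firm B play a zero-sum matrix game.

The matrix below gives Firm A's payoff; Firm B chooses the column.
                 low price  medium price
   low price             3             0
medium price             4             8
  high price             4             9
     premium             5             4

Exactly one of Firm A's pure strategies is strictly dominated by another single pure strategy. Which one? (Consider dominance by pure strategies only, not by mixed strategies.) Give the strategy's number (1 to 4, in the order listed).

1

Compare low price with medium price: 4 > 3, 8 > 0.
So medium price strictly dominates low price for Firm A; low price is strictly dominated.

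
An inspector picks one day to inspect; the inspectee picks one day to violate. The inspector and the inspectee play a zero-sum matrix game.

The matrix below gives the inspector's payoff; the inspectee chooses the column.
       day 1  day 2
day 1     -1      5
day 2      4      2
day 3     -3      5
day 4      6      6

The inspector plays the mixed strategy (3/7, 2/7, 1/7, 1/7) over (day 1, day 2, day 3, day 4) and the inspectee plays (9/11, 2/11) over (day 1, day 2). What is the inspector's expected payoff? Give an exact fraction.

Against (9/11, 2/11), each row's expected payoff is day 1: 1/11; day 2: 40/11; day 3: -17/11; day 4: 6.
Taking the (3/7, 2/7, 1/7, 1/7)-weighted average: (3/7)·(1/11) + (2/7)·(40/11) + (1/7)·(-17/11) + (1/7)·(6) = 12/7.

12/7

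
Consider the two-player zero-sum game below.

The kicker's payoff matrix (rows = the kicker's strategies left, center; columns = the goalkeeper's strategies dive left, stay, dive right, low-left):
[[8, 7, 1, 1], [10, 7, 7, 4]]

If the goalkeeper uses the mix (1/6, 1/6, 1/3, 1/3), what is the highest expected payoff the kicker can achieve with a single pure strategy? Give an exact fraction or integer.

left: (8)·(1/6) + (7)·(1/6) + (1)·(1/3) + (1)·(1/3) = 19/6.
center: (10)·(1/6) + (7)·(1/6) + (7)·(1/3) + (4)·(1/3) = 13/2.
The best pure response is center with expected payoff 13/2.

13/2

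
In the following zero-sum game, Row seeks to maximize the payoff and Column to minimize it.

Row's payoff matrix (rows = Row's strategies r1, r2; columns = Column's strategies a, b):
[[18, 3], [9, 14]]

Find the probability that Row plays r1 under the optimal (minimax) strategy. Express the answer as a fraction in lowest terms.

1/4

Row minima are 3 and 9, so Row's maximin is 9; column maxima are 18 and 14, so Column's minimax is 14. These differ, so the equilibrium is in mixed strategies.
Let Row play r1 with probability p. Column is indifferent when 18p + 9(1−p) = 3p + 14(1−p), giving p = 1/4.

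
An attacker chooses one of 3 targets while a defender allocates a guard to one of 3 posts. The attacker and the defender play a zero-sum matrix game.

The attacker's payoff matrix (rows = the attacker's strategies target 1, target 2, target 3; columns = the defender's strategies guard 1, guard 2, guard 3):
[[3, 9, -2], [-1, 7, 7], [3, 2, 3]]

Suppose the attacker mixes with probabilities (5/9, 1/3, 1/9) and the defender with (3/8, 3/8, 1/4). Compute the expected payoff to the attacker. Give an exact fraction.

Against (3/8, 3/8, 1/4), each row's expected payoff is target 1: 4; target 2: 4; target 3: 21/8.
Taking the (5/9, 1/3, 1/9)-weighted average: (5/9)·(4) + (1/3)·(4) + (1/9)·(21/8) = 277/72.

277/72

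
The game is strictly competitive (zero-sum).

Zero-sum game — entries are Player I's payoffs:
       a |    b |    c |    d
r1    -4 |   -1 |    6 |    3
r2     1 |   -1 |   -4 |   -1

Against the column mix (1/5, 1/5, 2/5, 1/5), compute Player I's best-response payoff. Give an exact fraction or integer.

r1: (-4)·(1/5) + (-1)·(1/5) + (6)·(2/5) + (3)·(1/5) = 2.
r2: (1)·(1/5) + (-1)·(1/5) + (-4)·(2/5) + (-1)·(1/5) = -9/5.
The best pure response is r1 with expected payoff 2.

2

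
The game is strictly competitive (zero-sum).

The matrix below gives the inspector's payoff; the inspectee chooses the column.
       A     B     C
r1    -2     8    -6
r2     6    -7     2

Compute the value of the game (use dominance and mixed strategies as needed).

-26/23

Column A is strictly dominated by C for the inspectee (it gives the inspector more in every row).
The remaining 2×2 game on (r1, r2) × (B, C) has no saddle point. Let the inspector play r1 with probability p; indifference gives 8p − 7(1−p) = −6p + 2(1−p), so p = 9/23.
Similarly the inspectee's optimal q on B is 8/23, and the value is 8·(8/23) + (-6)·(15/23) = -26/23.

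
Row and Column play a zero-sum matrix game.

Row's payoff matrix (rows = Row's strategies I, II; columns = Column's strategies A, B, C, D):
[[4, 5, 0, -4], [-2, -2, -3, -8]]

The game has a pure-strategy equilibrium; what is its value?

Row minima: -4, -8 → Row's maximin is -4.
Column maxima: 4, 5, 0, -4 → Column's minimax is -4.
They coincide at (I, D), so the value is -4.

-4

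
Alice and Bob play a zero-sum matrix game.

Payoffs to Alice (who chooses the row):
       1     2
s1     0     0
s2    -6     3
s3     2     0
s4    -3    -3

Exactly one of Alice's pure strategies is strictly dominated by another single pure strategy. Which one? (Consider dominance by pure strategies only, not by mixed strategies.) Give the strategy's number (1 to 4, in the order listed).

4

Compare s4 with s1: 0 > -3, 0 > -3.
So s1 strictly dominates s4 for Alice; s4 is strictly dominated.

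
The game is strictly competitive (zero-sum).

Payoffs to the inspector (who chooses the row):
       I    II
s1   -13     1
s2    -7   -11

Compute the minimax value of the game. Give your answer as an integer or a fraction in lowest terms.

-25/3

Row minima are -13 and -11, so the inspector's maximin is -11; column maxima are -7 and 1, so the inspectee's minimax is -7. These differ, so the equilibrium is in mixed strategies.
Let the inspector play s1 with probability p. The inspectee is indifferent when −13p − 7(1−p) = p − 11(1−p), giving p = 2/9.
Let the inspectee play I with probability q. The inspector is indifferent when −13q + (1−q) = −7q − 11(1−q), giving q = 2/3.
The value is -13·(2/3) + (1)·(1/3) = -25/3.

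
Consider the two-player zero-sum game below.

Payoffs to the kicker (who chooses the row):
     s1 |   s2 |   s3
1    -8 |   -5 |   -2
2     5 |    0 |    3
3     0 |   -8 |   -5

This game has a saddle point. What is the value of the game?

Row minima: -8, 0, -8 → the kicker's maximin is 0.
Column maxima: 5, 0, 3 → the goalkeeper's minimax is 0.
They coincide at (2, s2), so the value is 0.

0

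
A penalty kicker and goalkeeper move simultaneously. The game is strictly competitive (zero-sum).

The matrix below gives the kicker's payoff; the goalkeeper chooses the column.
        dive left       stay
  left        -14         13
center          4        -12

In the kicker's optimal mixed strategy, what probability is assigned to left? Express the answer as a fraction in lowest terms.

Row minima are -14 and -12, so the kicker's maximin is -12; column maxima are 4 and 13, so the goalkeeper's minimax is 4. These differ, so the equilibrium is in mixed strategies.
Let the kicker play left with probability p. The goalkeeper is indifferent when −14p + 4(1−p) = 13p − 12(1−p), giving p = 16/43.

16/43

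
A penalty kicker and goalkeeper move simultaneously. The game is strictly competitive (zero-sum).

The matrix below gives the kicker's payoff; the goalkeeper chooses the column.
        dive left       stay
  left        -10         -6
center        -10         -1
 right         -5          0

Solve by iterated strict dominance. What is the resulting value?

Column stay is strictly dominated by dive left for the goalkeeper (-10<-6, -10<-1, -5<0); eliminate stay.
Row left is strictly dominated by row right (-5>-10); eliminate left.
Row center is strictly dominated by row right (-5>-10); eliminate center.
Only (right, dive left) remains, with payoff -5.

-5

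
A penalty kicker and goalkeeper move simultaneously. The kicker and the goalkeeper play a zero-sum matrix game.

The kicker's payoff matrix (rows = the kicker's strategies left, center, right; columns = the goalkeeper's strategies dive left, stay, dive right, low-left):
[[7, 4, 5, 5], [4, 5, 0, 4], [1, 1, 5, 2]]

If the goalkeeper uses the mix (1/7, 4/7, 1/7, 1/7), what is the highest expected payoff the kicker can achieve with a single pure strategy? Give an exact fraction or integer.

left: (7)·(1/7) + (4)·(4/7) + (5)·(1/7) + (5)·(1/7) = 33/7.
center: (4)·(1/7) + (5)·(4/7) + (0)·(1/7) + (4)·(1/7) = 4.
right: (1)·(1/7) + (1)·(4/7) + (5)·(1/7) + (2)·(1/7) = 12/7.
The best pure response is left with expected payoff 33/7.

33/7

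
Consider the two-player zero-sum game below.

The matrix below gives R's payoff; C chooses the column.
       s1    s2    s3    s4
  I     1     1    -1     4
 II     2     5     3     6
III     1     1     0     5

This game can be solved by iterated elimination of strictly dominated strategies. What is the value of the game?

2

Row III is strictly dominated by row II (2>1, 5>1, 3>0, 6>5); eliminate III.
Column s4 is strictly dominated by s1 for C (1<4, 2<6); eliminate s4.
Column s2 is strictly dominated by s3 for C (-1<1, 3<5); eliminate s2.
Row I is strictly dominated by row II (2>1, 3>-1); eliminate I.
Column s3 is strictly dominated by s1 for C (2<3); eliminate s3.
Only (II, s1) remains, with payoff 2.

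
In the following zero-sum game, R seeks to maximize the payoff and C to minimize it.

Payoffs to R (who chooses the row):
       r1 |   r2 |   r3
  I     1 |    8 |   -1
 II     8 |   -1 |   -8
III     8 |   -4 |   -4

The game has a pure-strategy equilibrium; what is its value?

-1

Row minima: -1, -8, -4 → R's maximin is -1.
Column maxima: 8, 8, -1 → C's minimax is -1.
They coincide at (I, r3), so the value is -1.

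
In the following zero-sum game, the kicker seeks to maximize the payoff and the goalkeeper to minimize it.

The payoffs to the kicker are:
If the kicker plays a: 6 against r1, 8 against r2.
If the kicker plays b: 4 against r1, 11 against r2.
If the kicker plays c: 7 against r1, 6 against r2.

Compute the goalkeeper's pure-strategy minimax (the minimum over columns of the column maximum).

7

The worst case (largest entry) in each column is r1: 7, r2: 11.
The best (smallest) of these is 7.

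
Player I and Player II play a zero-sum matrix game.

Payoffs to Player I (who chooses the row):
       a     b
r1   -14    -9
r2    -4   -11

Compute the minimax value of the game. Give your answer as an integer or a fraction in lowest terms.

Row minima are -14 and -11, so Player I's maximin is -11; column maxima are -4 and -9, so Player II's minimax is -9. These differ, so the equilibrium is in mixed strategies.
Let Player I play r1 with probability p. Player II is indifferent when −14p − 4(1−p) = −9p − 11(1−p), giving p = 7/12.
Let Player II play a with probability q. Player I is indifferent when −14q − 9(1−q) = −4q − 11(1−q), giving q = 1/6.
The value is -14·(1/6) + (-9)·(5/6) = -59/6.

-59/6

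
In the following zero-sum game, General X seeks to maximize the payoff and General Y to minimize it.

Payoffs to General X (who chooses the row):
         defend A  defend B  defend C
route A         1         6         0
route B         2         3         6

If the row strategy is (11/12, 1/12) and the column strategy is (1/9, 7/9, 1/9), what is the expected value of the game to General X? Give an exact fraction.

Against (1/9, 7/9, 1/9), each row's expected payoff is route A: 43/9; route B: 29/9.
Taking the (11/12, 1/12)-weighted average: (11/12)·(43/9) + (1/12)·(29/9) = 251/54.

251/54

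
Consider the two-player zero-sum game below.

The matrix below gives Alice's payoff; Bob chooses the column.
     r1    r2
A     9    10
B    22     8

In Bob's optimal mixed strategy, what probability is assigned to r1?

2/15

Row minima are 9 and 8, so Alice's maximin is 9; column maxima are 22 and 10, so Bob's minimax is 10. These differ, so the equilibrium is in mixed strategies.
Let Bob play r1 with probability q. Alice is indifferent when 9q + 10(1−q) = 22q + 8(1−q), giving q = 2/15.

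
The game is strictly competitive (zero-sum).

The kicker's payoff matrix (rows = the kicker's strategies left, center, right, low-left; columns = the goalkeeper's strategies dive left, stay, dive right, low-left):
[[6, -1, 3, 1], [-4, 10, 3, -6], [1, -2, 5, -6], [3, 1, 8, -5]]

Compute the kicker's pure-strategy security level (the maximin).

-1

The worst-case payoff for each row is left: -1, center: -6, right: -6, low-left: -5.
The best of these is -1.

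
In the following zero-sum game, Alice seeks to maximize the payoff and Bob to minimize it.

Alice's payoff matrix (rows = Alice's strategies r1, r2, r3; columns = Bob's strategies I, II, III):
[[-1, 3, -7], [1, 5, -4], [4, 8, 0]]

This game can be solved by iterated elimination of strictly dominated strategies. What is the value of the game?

Row r2 is strictly dominated by row r3 (4>1, 8>5, 0>-4); eliminate r2.
Row r1 is strictly dominated by row r3 (4>-1, 8>3, 0>-7); eliminate r1.
Column II is strictly dominated by I for Bob (4<8); eliminate II.
Column I is strictly dominated by III for Bob (0<4); eliminate I.
Only (r3, III) remains, with payoff 0.

0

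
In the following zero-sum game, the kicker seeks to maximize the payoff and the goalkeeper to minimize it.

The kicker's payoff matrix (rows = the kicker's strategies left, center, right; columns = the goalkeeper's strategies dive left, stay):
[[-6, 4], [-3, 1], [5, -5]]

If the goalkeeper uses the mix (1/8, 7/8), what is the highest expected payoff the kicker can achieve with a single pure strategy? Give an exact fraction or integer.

left: (-6)·(1/8) + (4)·(7/8) = 11/4.
center: (-3)·(1/8) + (1)·(7/8) = 1/2.
right: (5)·(1/8) + (-5)·(7/8) = -15/4.
The best pure response is left with expected payoff 11/4.

11/4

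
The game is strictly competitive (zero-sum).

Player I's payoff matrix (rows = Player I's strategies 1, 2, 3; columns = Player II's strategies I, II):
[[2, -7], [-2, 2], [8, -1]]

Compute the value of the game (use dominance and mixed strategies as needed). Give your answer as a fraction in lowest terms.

Row 1 is strictly dominated by row 3, so Player I never plays it.
The remaining 2×2 game on (2, 3) × (I, II) has no saddle point. Let Player I play 2 with probability p; indifference gives −2p + 8(1−p) = 2p − (1−p), so p = 9/13.
Similarly Player II's optimal q on I is 3/13, and the value is -2·(3/13) + (2)·(10/13) = 14/13.

14/13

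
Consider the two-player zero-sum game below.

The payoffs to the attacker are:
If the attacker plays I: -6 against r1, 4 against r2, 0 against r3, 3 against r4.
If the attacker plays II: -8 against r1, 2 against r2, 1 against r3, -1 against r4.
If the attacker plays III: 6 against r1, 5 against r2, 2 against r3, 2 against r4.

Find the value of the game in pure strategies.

2

Row minima: -6, -8, 2 → the attacker's maximin is 2.
Column maxima: 6, 5, 2, 3 → the defender's minimax is 2.
They coincide at (III, r3), so the value is 2.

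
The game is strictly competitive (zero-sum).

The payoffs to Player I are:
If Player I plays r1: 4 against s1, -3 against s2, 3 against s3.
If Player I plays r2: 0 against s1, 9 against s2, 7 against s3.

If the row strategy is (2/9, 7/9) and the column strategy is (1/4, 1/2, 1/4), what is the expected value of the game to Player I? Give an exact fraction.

59/12

Against (1/4, 1/2, 1/4), each row's expected payoff is r1: 1/4; r2: 25/4.
Taking the (2/9, 7/9)-weighted average: (2/9)·(1/4) + (7/9)·(25/4) = 59/12.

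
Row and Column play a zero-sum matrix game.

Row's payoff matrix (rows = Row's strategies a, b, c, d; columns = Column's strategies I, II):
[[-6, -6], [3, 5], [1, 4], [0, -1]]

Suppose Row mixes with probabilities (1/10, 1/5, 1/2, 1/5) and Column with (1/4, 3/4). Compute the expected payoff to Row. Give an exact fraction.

71/40

Against (1/4, 3/4), each row's expected payoff is a: -6; b: 9/2; c: 13/4; d: -3/4.
Taking the (1/10, 1/5, 1/2, 1/5)-weighted average: (1/10)·(-6) + (1/5)·(9/2) + (1/2)·(13/4) + (1/5)·(-3/4) = 71/40.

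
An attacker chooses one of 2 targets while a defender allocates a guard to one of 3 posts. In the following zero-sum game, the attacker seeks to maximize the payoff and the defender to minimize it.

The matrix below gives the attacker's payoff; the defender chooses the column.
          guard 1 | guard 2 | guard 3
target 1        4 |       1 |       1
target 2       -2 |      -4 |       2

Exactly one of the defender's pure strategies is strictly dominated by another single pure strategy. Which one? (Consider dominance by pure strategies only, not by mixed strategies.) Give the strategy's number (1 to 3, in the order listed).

The defender prefers columns that give the attacker less. Compare guard 1 with guard 2: 1 < 4, -4 < -2.
So guard 2 strictly dominates guard 1 for the defender; guard 1 is strictly dominated.

1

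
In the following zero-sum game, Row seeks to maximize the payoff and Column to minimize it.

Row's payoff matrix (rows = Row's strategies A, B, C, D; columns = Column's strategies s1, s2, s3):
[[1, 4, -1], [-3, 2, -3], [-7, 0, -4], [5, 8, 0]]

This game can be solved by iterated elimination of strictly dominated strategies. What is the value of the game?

0

Row C is strictly dominated by row A (1>-7, 4>0, -1>-4); eliminate C.
Row A is strictly dominated by row D (5>1, 8>4, 0>-1); eliminate A.
Row B is strictly dominated by row D (5>-3, 8>2, 0>-3); eliminate B.
Column s1 is strictly dominated by s3 for Column (0<5); eliminate s1.
Column s2 is strictly dominated by s3 for Column (0<8); eliminate s2.
Only (D, s3) remains, with payoff 0.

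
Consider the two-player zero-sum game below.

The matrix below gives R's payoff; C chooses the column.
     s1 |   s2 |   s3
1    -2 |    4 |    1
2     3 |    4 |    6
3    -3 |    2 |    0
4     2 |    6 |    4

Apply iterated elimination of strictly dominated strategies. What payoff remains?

3

Column s3 is strictly dominated by s1 for C (-2<1, 3<6, -3<0, 2<4); eliminate s3.
Column s2 is strictly dominated by s1 for C (-2<4, 3<4, -3<2, 2<6); eliminate s2.
Row 4 is strictly dominated by row 2 (3>2); eliminate 4.
Row 1 is strictly dominated by row 2 (3>-2); eliminate 1.
Row 3 is strictly dominated by row 2 (3>-3); eliminate 3.
Only (2, s1) remains, with payoff 3.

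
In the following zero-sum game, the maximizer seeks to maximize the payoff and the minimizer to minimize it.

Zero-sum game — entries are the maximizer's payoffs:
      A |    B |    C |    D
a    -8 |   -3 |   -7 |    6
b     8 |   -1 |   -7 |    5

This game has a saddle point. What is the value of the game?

Row minima: -8, -7 → the maximizer's maximin is -7.
Column maxima: 8, -1, -7, 6 → the minimizer's minimax is -7.
They coincide at (b, C), so the value is -7.

-7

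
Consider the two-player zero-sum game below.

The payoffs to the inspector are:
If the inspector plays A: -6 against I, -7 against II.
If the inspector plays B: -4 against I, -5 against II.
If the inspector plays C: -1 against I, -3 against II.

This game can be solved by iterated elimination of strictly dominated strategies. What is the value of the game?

-3

Column I is strictly dominated by II for the inspectee (-7<-6, -5<-4, -3<-1); eliminate I.
Row B is strictly dominated by row C (-3>-5); eliminate B.
Row A is strictly dominated by row C (-3>-7); eliminate A.
Only (C, II) remains, with payoff -3.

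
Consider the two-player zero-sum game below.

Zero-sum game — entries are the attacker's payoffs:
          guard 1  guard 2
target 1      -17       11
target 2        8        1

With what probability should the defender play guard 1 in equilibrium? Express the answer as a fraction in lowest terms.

Row minima are -17 and 1, so the attacker's maximin is 1; column maxima are 8 and 11, so the defender's minimax is 8. These differ, so the equilibrium is in mixed strategies.
Let the defender play guard 1 with probability q. The attacker is indifferent when −17q + 11(1−q) = 8q + (1−q), giving q = 2/7.

2/7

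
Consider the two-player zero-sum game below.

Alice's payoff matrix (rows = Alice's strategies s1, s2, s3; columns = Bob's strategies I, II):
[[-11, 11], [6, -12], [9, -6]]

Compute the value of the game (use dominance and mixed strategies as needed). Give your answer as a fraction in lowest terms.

Row s2 is strictly dominated by row s3, so Alice never plays it.
The remaining 2×2 game on (s1, s3) × (I, II) has no saddle point. Let Alice play s1 with probability p; indifference gives −11p + 9(1−p) = 11p − 6(1−p), so p = 15/37.
Similarly Bob's optimal q on I is 17/37, and the value is -11·(17/37) + (11)·(20/37) = 33/37.

33/37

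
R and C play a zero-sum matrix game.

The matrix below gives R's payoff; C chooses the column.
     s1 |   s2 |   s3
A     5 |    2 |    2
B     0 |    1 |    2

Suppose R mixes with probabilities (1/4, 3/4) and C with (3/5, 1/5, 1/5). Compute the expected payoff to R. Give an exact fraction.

Against (3/5, 1/5, 1/5), each row's expected payoff is A: 19/5; B: 3/5.
Taking the (1/4, 3/4)-weighted average: (1/4)·(19/5) + (3/4)·(3/5) = 7/5.

7/5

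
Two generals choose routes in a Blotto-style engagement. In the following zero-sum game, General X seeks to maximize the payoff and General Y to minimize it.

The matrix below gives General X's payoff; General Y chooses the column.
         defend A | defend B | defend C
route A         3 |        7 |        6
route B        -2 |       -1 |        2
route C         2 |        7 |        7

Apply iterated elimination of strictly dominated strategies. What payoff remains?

3

Row route B is strictly dominated by row route A (3>-2, 7>-1, 6>2); eliminate route B.
Column defend B is strictly dominated by defend A for General Y (3<7, 2<7); eliminate defend B.
Column defend C is strictly dominated by defend A for General Y (3<6, 2<7); eliminate defend C.
Row route C is strictly dominated by row route A (3>2); eliminate route C.
Only (route A, defend A) remains, with payoff 3.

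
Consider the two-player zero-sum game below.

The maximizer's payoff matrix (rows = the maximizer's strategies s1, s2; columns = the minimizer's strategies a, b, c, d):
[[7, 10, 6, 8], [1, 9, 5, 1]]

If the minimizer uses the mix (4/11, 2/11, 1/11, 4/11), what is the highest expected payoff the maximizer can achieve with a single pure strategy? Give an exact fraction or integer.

s1: (7)·(4/11) + (10)·(2/11) + (6)·(1/11) + (8)·(4/11) = 86/11.
s2: (1)·(4/11) + (9)·(2/11) + (5)·(1/11) + (1)·(4/11) = 31/11.
The best pure response is s1 with expected payoff 86/11.

86/11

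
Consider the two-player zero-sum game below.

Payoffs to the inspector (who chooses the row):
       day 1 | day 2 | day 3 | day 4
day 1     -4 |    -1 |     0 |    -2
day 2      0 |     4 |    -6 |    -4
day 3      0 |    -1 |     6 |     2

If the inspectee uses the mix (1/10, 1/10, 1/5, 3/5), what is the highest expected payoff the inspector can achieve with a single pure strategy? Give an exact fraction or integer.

day 1: (-4)·(1/10) + (-1)·(1/10) + (0)·(1/5) + (-2)·(3/5) = -17/10.
day 2: (0)·(1/10) + (4)·(1/10) + (-6)·(1/5) + (-4)·(3/5) = -16/5.
day 3: (0)·(1/10) + (-1)·(1/10) + (6)·(1/5) + (2)·(3/5) = 23/10.
The best pure response is day 3 with expected payoff 23/10.

23/10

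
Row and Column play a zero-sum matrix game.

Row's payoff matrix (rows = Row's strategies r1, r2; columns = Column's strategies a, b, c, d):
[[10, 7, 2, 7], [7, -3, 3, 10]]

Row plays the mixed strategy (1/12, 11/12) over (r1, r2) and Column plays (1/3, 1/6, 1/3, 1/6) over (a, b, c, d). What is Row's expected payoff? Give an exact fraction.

Against (1/3, 1/6, 1/3, 1/6), each row's expected payoff is r1: 19/3; r2: 9/2.
Taking the (1/12, 11/12)-weighted average: (1/12)·(19/3) + (11/12)·(9/2) = 335/72.

335/72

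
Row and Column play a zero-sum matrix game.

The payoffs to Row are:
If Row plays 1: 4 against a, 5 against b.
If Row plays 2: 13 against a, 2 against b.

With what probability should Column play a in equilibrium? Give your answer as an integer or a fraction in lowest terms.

1/4

Row minima are 4 and 2, so Row's maximin is 4; column maxima are 13 and 5, so Column's minimax is 5. These differ, so the equilibrium is in mixed strategies.
Let Column play a with probability q. Row is indifferent when 4q + 5(1−q) = 13q + 2(1−q), giving q = 1/4.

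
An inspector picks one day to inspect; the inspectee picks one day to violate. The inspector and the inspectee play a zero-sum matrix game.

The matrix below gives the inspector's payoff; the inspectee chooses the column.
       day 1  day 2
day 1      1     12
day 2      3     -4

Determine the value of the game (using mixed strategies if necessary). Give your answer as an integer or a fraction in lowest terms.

20/9

Row minima are 1 and -4, so the inspector's maximin is 1; column maxima are 3 and 12, so the inspectee's minimax is 3. These differ, so the equilibrium is in mixed strategies.
Let the inspector play day 1 with probability p. The inspectee is indifferent when p + 3(1−p) = 12p − 4(1−p), giving p = 7/18.
Let the inspectee play day 1 with probability q. The inspector is indifferent when q + 12(1−q) = 3q − 4(1−q), giving q = 8/9.
The value is 1·(8/9) + (12)·(1/9) = 20/9.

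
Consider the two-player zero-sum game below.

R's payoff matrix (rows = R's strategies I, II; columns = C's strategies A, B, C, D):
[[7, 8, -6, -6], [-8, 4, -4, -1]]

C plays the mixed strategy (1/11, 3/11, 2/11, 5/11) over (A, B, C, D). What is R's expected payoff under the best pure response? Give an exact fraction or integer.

-9/11

I: (7)·(1/11) + (8)·(3/11) + (-6)·(2/11) + (-6)·(5/11) = -1.
II: (-8)·(1/11) + (4)·(3/11) + (-4)·(2/11) + (-1)·(5/11) = -9/11.
The best pure response is II with expected payoff -9/11.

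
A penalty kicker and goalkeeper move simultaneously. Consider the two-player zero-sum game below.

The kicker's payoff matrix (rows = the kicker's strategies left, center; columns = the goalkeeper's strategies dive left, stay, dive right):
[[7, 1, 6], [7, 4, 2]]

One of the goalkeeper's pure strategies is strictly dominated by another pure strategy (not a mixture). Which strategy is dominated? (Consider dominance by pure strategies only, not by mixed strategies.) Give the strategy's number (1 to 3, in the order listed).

1

The goalkeeper prefers columns that give the kicker less. Compare dive left with stay: 1 < 7, 4 < 7.
So stay strictly dominates dive left for the goalkeeper; dive left is strictly dominated.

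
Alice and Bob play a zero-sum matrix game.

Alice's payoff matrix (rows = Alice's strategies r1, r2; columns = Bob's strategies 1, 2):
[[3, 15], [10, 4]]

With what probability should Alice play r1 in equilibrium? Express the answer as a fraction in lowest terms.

Row minima are 3 and 4, so Alice's maximin is 4; column maxima are 10 and 15, so Bob's minimax is 10. These differ, so the equilibrium is in mixed strategies.
Let Alice play r1 with probability p. Bob is indifferent when 3p + 10(1−p) = 15p + 4(1−p), giving p = 1/3.

1/3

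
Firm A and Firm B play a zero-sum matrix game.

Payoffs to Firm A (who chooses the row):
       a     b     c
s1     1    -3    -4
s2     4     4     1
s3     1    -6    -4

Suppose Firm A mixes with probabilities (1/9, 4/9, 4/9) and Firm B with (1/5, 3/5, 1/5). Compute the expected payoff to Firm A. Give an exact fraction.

-28/45

Against (1/5, 3/5, 1/5), each row's expected payoff is s1: -12/5; s2: 17/5; s3: -21/5.
Taking the (1/9, 4/9, 4/9)-weighted average: (1/9)·(-12/5) + (4/9)·(17/5) + (4/9)·(-21/5) = -28/45.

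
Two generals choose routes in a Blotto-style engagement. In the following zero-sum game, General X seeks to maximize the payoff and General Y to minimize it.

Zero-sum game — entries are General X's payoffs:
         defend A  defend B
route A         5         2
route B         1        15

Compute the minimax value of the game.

Row minima are 2 and 1, so General X's maximin is 2; column maxima are 5 and 15, so General Y's minimax is 5. These differ, so the equilibrium is in mixed strategies.
Let General X play route A with probability p. General Y is indifferent when 5p + (1−p) = 2p + 15(1−p), giving p = 14/17.
Let General Y play defend A with probability q. General X is indifferent when 5q + 2(1−q) = q + 15(1−q), giving q = 13/17.
The value is 5·(13/17) + (2)·(4/17) = 73/17.

73/17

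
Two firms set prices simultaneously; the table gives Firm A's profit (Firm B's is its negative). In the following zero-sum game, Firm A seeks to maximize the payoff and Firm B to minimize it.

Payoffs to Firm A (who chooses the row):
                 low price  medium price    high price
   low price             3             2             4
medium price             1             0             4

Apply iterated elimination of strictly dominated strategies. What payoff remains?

2

Column high price is strictly dominated by low price for Firm B (3<4, 1<4); eliminate high price.
Row medium price is strictly dominated by row low price (3>1, 2>0); eliminate medium price.
Column low price is strictly dominated by medium price for Firm B (2<3); eliminate low price.
Only (low price, medium price) remains, with payoff 2.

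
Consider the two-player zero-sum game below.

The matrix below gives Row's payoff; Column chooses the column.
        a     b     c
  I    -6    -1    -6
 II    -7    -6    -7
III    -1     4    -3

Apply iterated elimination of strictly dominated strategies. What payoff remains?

-3

Row II is strictly dominated by row I (-6>-7, -1>-6, -6>-7); eliminate II.
Column b is strictly dominated by a for Column (-6<-1, -1<4); eliminate b.
Row I is strictly dominated by row III (-1>-6, -3>-6); eliminate I.
Column a is strictly dominated by c for Column (-3<-1); eliminate a.
Only (III, c) remains, with payoff -3.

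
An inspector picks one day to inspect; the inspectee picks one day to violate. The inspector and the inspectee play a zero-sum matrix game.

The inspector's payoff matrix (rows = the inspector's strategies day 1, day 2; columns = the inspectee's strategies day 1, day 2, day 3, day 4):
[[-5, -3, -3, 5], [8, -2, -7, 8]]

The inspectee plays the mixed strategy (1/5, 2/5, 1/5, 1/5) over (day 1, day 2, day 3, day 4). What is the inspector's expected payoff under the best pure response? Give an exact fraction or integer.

1

day 1: (-5)·(1/5) + (-3)·(2/5) + (-3)·(1/5) + (5)·(1/5) = -9/5.
day 2: (8)·(1/5) + (-2)·(2/5) + (-7)·(1/5) + (8)·(1/5) = 1.
The best pure response is day 2 with expected payoff 1.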